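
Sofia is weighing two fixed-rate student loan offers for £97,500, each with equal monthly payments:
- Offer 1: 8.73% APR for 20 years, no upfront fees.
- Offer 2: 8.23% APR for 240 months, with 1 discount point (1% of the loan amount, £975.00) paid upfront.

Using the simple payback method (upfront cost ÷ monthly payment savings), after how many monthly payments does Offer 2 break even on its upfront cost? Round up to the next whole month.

Offer 1: at 8.73% the monthly rate is 0.0072750, so the payment is 97,500 × 0.0072750 / (1 − 1.0072750^−240) = £860.37.
Offer 2: monthly rate = 8.23%/12 = 0.0068583; payment = 97,500 × 0.0068583 / (1 − (1+0.0068583)^−240) = £829.54.
Monthly savings = £860.37 − £829.54 = £30.83.
Break-even = £975.00 / £30.83 = 31.63 → 32 months.

32 months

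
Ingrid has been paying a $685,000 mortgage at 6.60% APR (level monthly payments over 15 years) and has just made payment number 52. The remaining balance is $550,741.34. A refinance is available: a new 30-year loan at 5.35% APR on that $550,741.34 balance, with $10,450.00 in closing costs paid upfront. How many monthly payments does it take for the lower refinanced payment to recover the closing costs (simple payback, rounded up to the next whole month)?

Current payment = 685,000 × 6.6%/12 / (1 − (1+0.0055000)^−180) = $6,004.81.
Refinanced payment = 550,741.34 × 0.0044583 / (1 − (1+0.0044583)^−360) = $3,075.42.
Monthly savings = $6,004.81 − $3,075.42 = $2,929.39.
Break-even = $10,450.00 / $2,929.39 = 3.57 → 4 months.

4 months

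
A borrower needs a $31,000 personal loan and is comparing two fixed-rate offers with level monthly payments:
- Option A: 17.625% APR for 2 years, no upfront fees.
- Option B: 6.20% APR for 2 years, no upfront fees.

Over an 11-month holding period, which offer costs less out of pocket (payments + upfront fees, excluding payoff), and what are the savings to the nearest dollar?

Option B by $1,818

Option A: at 17.625% the monthly rate is 0.0146875, so the payment is 31,000 × 0.0146875 / (1 − 1.0146875^−24) = $1,542.04.
Option B: at 6.20% the monthly rate is 0.0051667, so the payment is 31,000 × 0.0051667 / (1 − 1.0051667^−24) = $1,376.73.
Over 11 months: Option A costs 11 × $1,542.04 = $16,962.44; Option B costs 11 × $1,376.73 = $15,144.03.
Option B is cheaper by $16,962.44 − $15,144.03 = $1,818.41.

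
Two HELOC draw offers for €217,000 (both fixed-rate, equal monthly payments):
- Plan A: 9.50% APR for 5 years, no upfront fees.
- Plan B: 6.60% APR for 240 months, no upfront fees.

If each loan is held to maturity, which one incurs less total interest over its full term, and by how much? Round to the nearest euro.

Plan A by €117,922

Plan A: at 9.50% the monthly rate is 0.0079167, so the payment is 217,000 × 0.0079167 / (1 − 1.0079167^−60) = €4,557.40.
Total interest on Plan A = 60 × €4,557.40 − €217,000 = €56,444.00.
Plan B: monthly rate = 6.6%/12 = 0.0055000; payment = 217,000 × 0.0055000 / (1 − (1+0.0055000)^−240) = €1,630.69.
Total interest on Plan B = 240 × €1,630.69 − €217,000 = €174,365.60.
Plan A is lower by €117,921.60.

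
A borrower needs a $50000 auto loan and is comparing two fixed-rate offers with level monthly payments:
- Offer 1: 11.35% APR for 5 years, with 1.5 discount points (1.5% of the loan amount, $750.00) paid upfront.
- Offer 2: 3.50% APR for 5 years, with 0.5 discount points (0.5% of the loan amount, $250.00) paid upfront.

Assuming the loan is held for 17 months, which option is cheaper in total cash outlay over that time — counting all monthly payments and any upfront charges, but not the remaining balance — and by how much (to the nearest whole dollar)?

Offer 1: monthly rate = 11.35%/12 = 0.0094583; payment = 50,000 × 0.0094583 / (1 − (1+0.0094583)^−60) = $1,095.87.
Offer 2: monthly rate = 3.5%/12 = 0.0029167; payment = 50,000 × 0.0029167 / (1 − (1+0.0029167)^−60) = $909.59.
Over 17 months: Offer 1 costs 17 × $1,095.87 + $750.00 = $19,379.79; Offer 2 costs 17 × $909.59 + $250.00 = $15,713.03.
Offer 2 is cheaper by $19,379.79 − $15,713.03 = $3,666.76.

Offer 2 by $3,667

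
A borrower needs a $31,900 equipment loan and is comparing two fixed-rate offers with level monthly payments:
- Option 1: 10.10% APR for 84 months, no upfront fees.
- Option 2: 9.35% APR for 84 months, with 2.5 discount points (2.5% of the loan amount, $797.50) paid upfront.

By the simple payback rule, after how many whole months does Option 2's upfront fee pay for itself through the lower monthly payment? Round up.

65 months

Option 1: at 10.10% the monthly rate is 0.0084167, so the payment is 31,900 × 0.0084167 / (1 − 1.0084167^−84) = $531.23.
Option 2: monthly rate = 9.35%/12 = 0.0077917; payment = 31,900 × 0.0077917 / (1 − (1+0.0077917)^−84) = $518.93.
Monthly savings = $531.23 − $518.93 = $12.30.
Break-even = $797.50 / $12.30 = 64.84 → 65 months.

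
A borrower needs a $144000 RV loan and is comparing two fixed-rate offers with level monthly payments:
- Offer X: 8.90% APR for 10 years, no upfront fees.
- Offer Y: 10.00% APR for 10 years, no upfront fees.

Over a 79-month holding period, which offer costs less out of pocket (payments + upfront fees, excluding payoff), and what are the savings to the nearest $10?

Offer X: at 8.90% the monthly rate is 0.0074167, so the payment is 144,000 × 0.0074167 / (1 − 1.0074167^−120) = $1,816.35.
Offer Y: at 10.00% the monthly rate is 0.0083333, so the payment is 144,000 × 0.0083333 / (1 − 1.0083333^−120) = $1,902.97.
Over 79 months: Offer X costs 79 × $1,816.35 = $143,491.65; Offer Y costs 79 × $1,902.97 = $150,334.63.
Offer X is cheaper by $150,334.63 − $143,491.65 = $6,842.98.

Offer X by $6,840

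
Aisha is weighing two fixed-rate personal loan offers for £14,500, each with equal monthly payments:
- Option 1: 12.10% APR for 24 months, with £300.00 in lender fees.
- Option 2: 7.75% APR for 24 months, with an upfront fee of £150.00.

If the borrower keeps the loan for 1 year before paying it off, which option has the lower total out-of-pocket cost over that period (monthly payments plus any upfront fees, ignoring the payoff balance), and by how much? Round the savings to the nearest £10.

Option 2 by £500

Option 1: at 12.10% the monthly rate is 0.0100833, so the payment is 14,500 × 0.0100833 / (1 − 1.0100833^−24) = £683.24.
Option 2: at 7.75% the monthly rate is 0.0064583, so the payment is 14,500 × 0.0064583 / (1 − 1.0064583^−24) = £654.14.
Over 12 months: Option 1 costs 12 × £683.24 + £300.00 = £8,498.88; Option 2 costs 12 × £654.14 + £150.00 = £7,999.68.
Option 2 is cheaper by £8,498.88 − £7,999.68 = £499.20.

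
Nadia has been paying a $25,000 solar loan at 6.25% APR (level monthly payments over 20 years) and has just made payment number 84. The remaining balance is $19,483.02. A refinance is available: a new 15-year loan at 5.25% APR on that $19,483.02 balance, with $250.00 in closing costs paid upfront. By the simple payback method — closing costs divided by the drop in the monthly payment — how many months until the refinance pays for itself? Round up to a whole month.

Current payment = 25,000 × 6.25%/12 / (1 − (1+0.0052083)^−240) = $182.73.
Refinanced payment = 19,483.02 × 0.0043750 / (1 − (1+0.0043750)^−180) = $156.62.
Monthly savings = $182.73 − $156.62 = $26.11.
Break-even = $250.00 / $26.11 = 9.57 → 10 months.

10 months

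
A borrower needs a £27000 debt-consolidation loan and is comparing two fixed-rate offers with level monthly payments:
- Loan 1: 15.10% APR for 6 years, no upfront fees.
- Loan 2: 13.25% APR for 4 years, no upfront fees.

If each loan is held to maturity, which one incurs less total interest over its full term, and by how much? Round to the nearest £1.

Loan 1: monthly rate = 15.1%/12 = 0.0125833; payment = 27,000 × 0.0125833 / (1 − (1+0.0125833)^−72) = £572.38.
Total interest on Loan 1 = 72 × £572.38 − £27,000 = £14,211.36.
Loan 2: at 13.25% the monthly rate is 0.0110417, so the payment is 27,000 × 0.0110417 / (1 − 1.0110417^−48) = £727.70.
Total interest on Loan 2 = 48 × £727.70 − £27,000 = £7,929.60.
Loan 2 is lower by £6,281.76.

Loan 2 by £6,282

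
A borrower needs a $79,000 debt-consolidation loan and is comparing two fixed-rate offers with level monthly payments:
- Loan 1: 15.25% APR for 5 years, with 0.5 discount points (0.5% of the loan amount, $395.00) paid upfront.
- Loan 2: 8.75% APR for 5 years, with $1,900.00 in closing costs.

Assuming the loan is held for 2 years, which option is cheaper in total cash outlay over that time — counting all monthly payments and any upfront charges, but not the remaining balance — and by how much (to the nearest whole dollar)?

Loan 2 by $4,722

Loan 1: monthly rate = 15.25%/12 = 0.0127083; payment = 79,000 × 0.0127083 / (1 − (1+0.0127083)^−60) = $1,889.79.
Loan 2: monthly rate = 8.75%/12 = 0.0072917; payment = 79,000 × 0.0072917 / (1 − (1+0.0072917)^−60) = $1,630.34.
Over 24 months: Loan 1 costs 24 × $1,889.79 + $395.00 = $45,749.96; Loan 2 costs 24 × $1,630.34 + $1,900.00 = $41,028.16.
Loan 2 is cheaper by $45,749.96 − $41,028.16 = $4,721.80.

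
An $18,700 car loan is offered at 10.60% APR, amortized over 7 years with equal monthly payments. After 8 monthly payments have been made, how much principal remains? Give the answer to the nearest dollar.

With monthly rate i = 10.6%/12 = 0.0088333, the balance after k of n payments is P · [(1+i)^n − (1+i)^k] / [(1+i)^n − 1].
(1+0.0088333)^84 = 2.09330050 and (1+0.0088333)^8 = 1.07289047, so the balance is 18,700 × (2.09330050 − 1.07289047) / (2.09330050 − 1) = $17,453.27.

$17,453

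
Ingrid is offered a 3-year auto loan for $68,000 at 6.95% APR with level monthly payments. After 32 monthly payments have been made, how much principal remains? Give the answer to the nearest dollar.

With monthly rate i = 6.95%/12 = 0.0057917, the balance after k of n payments is P · [(1+i)^n − (1+i)^k] / [(1+i)^n − 1].
(1+0.0057917)^36 = 1.23108826 and (1+0.0057917)^32 = 1.20297626, so the balance is 68,000 × (1.23108826 − 1.20297626) / (1.23108826 − 1) = $8,272.23.

$8,272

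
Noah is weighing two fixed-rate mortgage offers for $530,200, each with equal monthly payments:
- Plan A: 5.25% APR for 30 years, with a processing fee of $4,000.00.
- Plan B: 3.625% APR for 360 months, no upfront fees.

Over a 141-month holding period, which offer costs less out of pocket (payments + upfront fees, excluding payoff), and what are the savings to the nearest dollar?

Plan B by $75,882

Plan A: monthly rate = 5.25%/12 = 0.0043750; payment = 530,200 × 0.0043750 / (1 − (1+0.0043750)^−360) = $2,927.78.
Plan B: monthly rate = 3.625%/12 = 0.0030208; payment = 530,200 × 0.0030208 / (1 − (1+0.0030208)^−360) = $2,417.98.
Over 141 months: Plan A costs 141 × $2,927.78 + $4,000.00 = $416,816.98; Plan B costs 141 × $2,417.98 = $340,935.18.
Plan B is cheaper by $416,816.98 − $340,935.18 = $75,881.80.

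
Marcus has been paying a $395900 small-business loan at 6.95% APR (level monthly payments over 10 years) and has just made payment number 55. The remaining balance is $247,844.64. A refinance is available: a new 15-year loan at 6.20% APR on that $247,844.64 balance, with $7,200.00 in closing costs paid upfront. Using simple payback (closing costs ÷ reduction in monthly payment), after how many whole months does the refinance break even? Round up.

Current payment = 395,900 × 6.95%/12 / (1 − (1+0.0057917)^−120) = $4,586.54.
Refinanced payment = 247,844.64 × 0.0051667 / (1 − (1+0.0051667)^−180) = $2,118.33.
Monthly savings = $4,586.54 − $2,118.33 = $2,468.21.
Break-even = $7,200.00 / $2,468.21 = 2.92 → 3 months.

3 months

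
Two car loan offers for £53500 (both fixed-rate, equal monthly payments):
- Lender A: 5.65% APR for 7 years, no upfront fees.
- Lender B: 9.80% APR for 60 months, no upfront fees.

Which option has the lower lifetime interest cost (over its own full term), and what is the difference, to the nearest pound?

Lender A: monthly rate = 5.65%/12 = 0.0047083; payment = 53,500 × 0.0047083 / (1 − (1+0.0047083)^−84) = £772.61.
Total interest on Lender A = 84 × £772.61 − £53,500 = £11,399.24.
Lender B: at 9.80% the monthly rate is 0.0081667, so the payment is 53,500 × 0.0081667 / (1 − 1.0081667^−60) = £1,131.46.
Total interest on Lender B = 60 × £1,131.46 − £53,500 = £14,387.60.
Lender A is lower by £2,988.36.

Lender A by £2,988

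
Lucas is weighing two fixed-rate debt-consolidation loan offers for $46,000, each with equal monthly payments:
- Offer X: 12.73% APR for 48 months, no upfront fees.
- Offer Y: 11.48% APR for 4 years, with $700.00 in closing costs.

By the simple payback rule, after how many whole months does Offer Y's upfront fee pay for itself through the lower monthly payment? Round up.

Offer X: monthly rate = 12.73%/12 = 0.0106083; payment = 46,000 × 0.0106083 / (1 − (1+0.0106083)^−48) = $1,227.91.
Offer Y: at 11.48% the monthly rate is 0.0095667, so the payment is 46,000 × 0.0095667 / (1 − 1.0095667^−48) = $1,199.65.
Monthly savings = $1,227.91 − $1,199.65 = $28.26.
Break-even = $700.00 / $28.26 = 24.77 → 25 months.

25 months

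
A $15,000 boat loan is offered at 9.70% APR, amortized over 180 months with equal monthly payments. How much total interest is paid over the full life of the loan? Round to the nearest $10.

At 9.70% the monthly rate is 0.0080833, so the payment is 15,000 × 0.0080833 / (1 − 1.0080833^−180) = $158.45.
Total paid = 180 × $158.45 = $28,521.00; interest = $28,521.00 − $15,000 = $13,521.00.

$13,520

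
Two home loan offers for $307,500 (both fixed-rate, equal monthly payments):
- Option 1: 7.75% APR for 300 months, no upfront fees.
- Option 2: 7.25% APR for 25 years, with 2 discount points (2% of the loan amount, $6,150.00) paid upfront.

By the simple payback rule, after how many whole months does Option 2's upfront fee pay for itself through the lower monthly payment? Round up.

Option 1: monthly rate = 7.75%/12 = 0.0064583; payment = 307,500 × 0.0064583 / (1 − (1+0.0064583)^−300) = $2,322.64.
Option 2: at 7.25% the monthly rate is 0.0060417, so the payment is 307,500 × 0.0060417 / (1 − 1.0060417^−300) = $2,222.63.
Monthly savings = $2,322.64 − $2,222.63 = $100.01.
Break-even = $6,150.00 / $100.01 = 61.49 → 62 months.

62 months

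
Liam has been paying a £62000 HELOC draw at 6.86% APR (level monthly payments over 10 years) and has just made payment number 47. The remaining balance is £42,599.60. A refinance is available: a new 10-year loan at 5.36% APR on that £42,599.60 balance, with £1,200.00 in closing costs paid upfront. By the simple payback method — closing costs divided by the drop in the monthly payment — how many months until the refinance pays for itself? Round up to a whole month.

Current payment = 62,000 × 6.86%/12 / (1 − (1+0.0057167)^−120) = £715.41.
Refinanced payment = 42,599.60 × 0.0044667 / (1 − (1+0.0044667)^−120) = £459.37.
Monthly savings = £715.41 − £459.37 = £256.04.
Break-even = £1,200.00 / £256.04 = 4.69 → 5 months.

5 months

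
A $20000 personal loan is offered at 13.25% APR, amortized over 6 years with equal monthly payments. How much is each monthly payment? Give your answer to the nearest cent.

$404.13

At 13.25% the monthly rate is 0.0110417, so the payment is 20,000 × 0.0110417 / (1 − 1.0110417^−72) = $404.13.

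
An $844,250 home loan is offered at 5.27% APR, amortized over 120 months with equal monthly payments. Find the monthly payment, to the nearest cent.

$9,066.41

At 5.27% the monthly rate is 0.0043917, so the payment is 844,250 × 0.0043917 / (1 − 1.0043917^−120) = $9,066.41.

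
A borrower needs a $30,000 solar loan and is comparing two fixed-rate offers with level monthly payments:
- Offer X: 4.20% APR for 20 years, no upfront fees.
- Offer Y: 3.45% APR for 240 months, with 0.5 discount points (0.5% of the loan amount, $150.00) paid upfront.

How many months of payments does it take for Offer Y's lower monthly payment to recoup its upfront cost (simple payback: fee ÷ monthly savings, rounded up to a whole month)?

13 months

Offer X: at 4.20% the monthly rate is 0.0035000, so the payment is 30,000 × 0.0035000 / (1 − 1.0035000^−240) = $184.97.
Offer Y: at 3.45% the monthly rate is 0.0028750, so the payment is 30,000 × 0.0028750 / (1 − 1.0028750^−240) = $173.22.
Monthly savings = $184.97 − $173.22 = $11.75.
Break-even = $150.00 / $11.75 = 12.77 → 13 months.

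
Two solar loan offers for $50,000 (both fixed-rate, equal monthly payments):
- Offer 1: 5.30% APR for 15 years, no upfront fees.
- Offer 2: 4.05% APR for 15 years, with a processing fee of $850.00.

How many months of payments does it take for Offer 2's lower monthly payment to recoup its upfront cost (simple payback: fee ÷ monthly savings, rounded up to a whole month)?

27 months

Offer 1: monthly rate = 5.3%/12 = 0.0044167; payment = 50,000 × 0.0044167 / (1 − (1+0.0044167)^−180) = $403.25.
Offer 2: monthly rate = 4.05%/12 = 0.0033750; payment = 50,000 × 0.0033750 / (1 − (1+0.0033750)^−180) = $371.10.
Monthly savings = $403.25 − $371.10 = $32.15.
Break-even = $850.00 / $32.15 = 26.44 → 27 months.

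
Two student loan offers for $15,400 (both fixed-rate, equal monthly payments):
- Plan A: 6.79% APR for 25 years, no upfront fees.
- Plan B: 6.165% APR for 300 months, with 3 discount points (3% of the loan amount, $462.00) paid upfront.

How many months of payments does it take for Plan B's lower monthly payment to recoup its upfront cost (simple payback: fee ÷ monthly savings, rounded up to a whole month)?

Plan A: at 6.79% the monthly rate is 0.0056583, so the payment is 15,400 × 0.0056583 / (1 − 1.0056583^−300) = $106.79.
Plan B: at 6.165% the monthly rate is 0.0051375, so the payment is 15,400 × 0.0051375 / (1 − 1.0051375^−300) = $100.78.
Monthly savings = $106.79 − $100.78 = $6.01.
Break-even = $462.00 / $6.01 = 76.87 → 77 months.

77 months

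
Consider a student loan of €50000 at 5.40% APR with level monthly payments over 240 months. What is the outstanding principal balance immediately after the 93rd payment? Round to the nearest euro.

With monthly rate i = 5.4%/12 = 0.0045000, the balance after k of n payments is P · [(1+i)^n − (1+i)^k] / [(1+i)^n − 1].
(1+0.0045000)^240 = 2.93755401 and (1+0.0045000)^93 = 1.51825430, so the balance is 50,000 × (2.93755401 − 1.51825430) / (2.93755401 − 1) = €36,626.07.

€36,626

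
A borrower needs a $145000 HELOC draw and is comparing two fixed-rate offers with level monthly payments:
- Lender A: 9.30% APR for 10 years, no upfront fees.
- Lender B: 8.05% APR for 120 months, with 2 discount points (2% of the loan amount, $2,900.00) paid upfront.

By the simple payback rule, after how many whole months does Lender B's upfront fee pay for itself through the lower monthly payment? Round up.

30 months

Lender A: at 9.30% the monthly rate is 0.0077500, so the payment is 145,000 × 0.0077500 / (1 − 1.0077500^−120) = $1,860.42.
Lender B: at 8.05% the monthly rate is 0.0067083, so the payment is 145,000 × 0.0067083 / (1 − 1.0067083^−120) = $1,763.08.
Monthly savings = $1,860.42 − $1,763.08 = $97.34.
Break-even = $2,900.00 / $97.34 = 29.79 → 30 months.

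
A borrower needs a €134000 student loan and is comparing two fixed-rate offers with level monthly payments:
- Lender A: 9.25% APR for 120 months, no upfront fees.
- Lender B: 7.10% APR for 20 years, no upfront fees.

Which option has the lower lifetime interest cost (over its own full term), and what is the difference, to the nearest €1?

Lender A by €45,394

Lender A: monthly rate = 9.25%/12 = 0.0077083; payment = 134,000 × 0.0077083 / (1 − (1+0.0077083)^−120) = €1,715.64.
Total interest on Lender A = 120 × €1,715.64 − €134,000 = €71,876.80.
Lender B: at 7.10% the monthly rate is 0.0059167, so the payment is 134,000 × 0.0059167 / (1 − 1.0059167^−240) = €1,046.96.
Total interest on Lender B = 240 × €1,046.96 − €134,000 = €117,270.40.
Lender A is lower by €45,393.60.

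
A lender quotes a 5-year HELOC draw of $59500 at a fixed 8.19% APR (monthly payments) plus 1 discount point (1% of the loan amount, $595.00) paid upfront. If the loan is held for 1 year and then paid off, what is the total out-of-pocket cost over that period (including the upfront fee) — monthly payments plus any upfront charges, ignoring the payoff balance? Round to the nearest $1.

Monthly rate = 8.19%/12 = 0.0068250; payment = 59,500 × 0.0068250 / (1 − (1+0.0068250)^−60) = $1,211.86.
Total outlay = 12 × $1,211.86 + $595.00 = $15,137.32.

$15,137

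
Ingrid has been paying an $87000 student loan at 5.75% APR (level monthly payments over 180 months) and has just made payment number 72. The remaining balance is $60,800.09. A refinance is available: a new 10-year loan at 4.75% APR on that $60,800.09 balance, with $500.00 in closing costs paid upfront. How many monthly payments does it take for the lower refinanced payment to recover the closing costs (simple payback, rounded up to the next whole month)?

Current payment = 87,000 × 5.75%/12 / (1 − (1+0.0047917)^−180) = $722.46.
Refinanced payment = 60,800.09 × 0.0039583 / (1 − (1+0.0039583)^−120) = $637.48.
Monthly savings = $722.46 − $637.48 = $84.98.
Break-even = $500.00 / $84.98 = 5.88 → 6 months.

6 months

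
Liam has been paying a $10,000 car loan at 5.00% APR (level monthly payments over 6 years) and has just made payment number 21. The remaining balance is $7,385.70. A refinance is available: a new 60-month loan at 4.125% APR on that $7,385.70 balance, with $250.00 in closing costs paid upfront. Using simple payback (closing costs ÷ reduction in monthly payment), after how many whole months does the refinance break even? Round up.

11 months

Current payment = 10,000 × 5%/12 / (1 − (1+0.0041667)^−72) = $161.05.
Refinanced payment = 7,385.70 × 0.0034375 / (1 − (1+0.0034375)^−60) = $136.44.
Monthly savings = $161.05 − $136.44 = $24.61.
Break-even = $250.00 / $24.61 = 10.16 → 11 months.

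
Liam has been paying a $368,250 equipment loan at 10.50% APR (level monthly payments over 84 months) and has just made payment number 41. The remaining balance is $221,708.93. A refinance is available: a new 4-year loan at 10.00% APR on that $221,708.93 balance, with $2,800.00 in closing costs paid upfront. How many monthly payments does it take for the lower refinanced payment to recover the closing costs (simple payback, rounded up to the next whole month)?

Current payment = 368,250 × 10.5%/12 / (1 − (1+0.0087500)^−84) = $6,208.94.
Refinanced payment = 221,708.93 × 0.0083333 / (1 − (1+0.0083333)^−48) = $5,623.11.
Monthly savings = $6,208.94 − $5,623.11 = $585.83.
Break-even = $2,800.00 / $585.83 = 4.78 → 5 months.

5 months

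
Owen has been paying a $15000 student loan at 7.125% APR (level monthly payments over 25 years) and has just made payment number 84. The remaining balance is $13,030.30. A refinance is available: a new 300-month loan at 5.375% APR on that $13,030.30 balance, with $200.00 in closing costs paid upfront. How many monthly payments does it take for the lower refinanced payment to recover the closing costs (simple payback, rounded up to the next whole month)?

Current payment = 15,000 × 7.125%/12 / (1 − (1+0.0059375)^−300) = $107.22.
Refinanced payment = 13,030.30 × 0.0044792 / (1 − (1+0.0044792)^−300) = $79.05.
Monthly savings = $107.22 − $79.05 = $28.17.
Break-even = $200.00 / $28.17 = 7.10 → 8 months.

8 months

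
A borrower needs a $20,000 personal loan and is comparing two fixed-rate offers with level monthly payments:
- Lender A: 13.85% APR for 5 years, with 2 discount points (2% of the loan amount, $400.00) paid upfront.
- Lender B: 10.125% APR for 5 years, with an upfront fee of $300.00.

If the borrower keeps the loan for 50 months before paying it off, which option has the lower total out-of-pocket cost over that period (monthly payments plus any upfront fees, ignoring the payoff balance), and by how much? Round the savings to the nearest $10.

Lender A: at 13.85% the monthly rate is 0.0115417, so the payment is 20,000 × 0.0115417 / (1 − 1.0115417^−60) = $463.81.
Lender B: monthly rate = 10.125%/12 = 0.0084375; payment = 20,000 × 0.0084375 / (1 − (1+0.0084375)^−60) = $426.17.
Over 50 months: Lender A costs 50 × $463.81 + $400.00 = $23,590.50; Lender B costs 50 × $426.17 + $300.00 = $21,608.50.
Lender B is cheaper by $23,590.50 − $21,608.50 = $1,982.00.

Lender B by $1,980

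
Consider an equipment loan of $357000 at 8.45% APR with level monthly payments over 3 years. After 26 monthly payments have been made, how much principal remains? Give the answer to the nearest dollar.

With monthly rate i = 8.45%/12 = 0.0070417, the balance after k of n payments is P · [(1+i)^n − (1+i)^k] / [(1+i)^n − 1].
(1+0.0070417)^36 = 1.28738321 and (1+0.0070417)^26 = 1.20014423, so the balance is 357,000 × (1.28738321 − 1.20014423) / (1.28738321 − 1) = $108,372.08.

$108,372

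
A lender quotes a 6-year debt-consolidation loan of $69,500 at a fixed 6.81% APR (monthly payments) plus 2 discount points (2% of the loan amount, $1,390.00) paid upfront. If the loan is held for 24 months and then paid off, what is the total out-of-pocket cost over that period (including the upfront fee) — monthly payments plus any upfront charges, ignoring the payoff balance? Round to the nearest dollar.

At 6.81% the monthly rate is 0.0056750, so the payment is 69,500 × 0.0056750 / (1 − 1.0056750^−72) = $1,178.58.
Total outlay = 24 × $1,178.58 + $1,390.00 = $29,675.92.

$29,676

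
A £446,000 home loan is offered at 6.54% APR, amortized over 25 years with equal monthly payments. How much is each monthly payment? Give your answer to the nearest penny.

£3,022.58

Monthly rate = 6.54%/12 = 0.0054500; payment = 446,000 × 0.0054500 / (1 − (1+0.0054500)^−300) = £3,022.58.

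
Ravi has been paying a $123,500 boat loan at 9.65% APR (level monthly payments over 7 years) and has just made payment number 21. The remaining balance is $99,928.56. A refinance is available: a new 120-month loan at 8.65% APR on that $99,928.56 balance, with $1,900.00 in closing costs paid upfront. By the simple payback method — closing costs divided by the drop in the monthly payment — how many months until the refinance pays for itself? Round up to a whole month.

Current payment = 123,500 × 9.65%/12 / (1 − (1+0.0080417)^−84) = $2,027.98.
Refinanced payment = 99,928.56 × 0.0072083 / (1 − (1+0.0072083)^−120) = $1,247.00.
Monthly savings = $2,027.98 − $1,247.00 = $780.98.
Break-even = $1,900.00 / $780.98 = 2.43 → 3 months.

3 months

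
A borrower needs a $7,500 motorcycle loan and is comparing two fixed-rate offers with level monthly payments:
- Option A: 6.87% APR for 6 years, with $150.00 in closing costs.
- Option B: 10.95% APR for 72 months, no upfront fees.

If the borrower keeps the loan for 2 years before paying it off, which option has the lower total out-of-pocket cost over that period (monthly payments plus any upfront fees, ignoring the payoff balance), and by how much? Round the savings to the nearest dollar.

Option A: monthly rate = 6.87%/12 = 0.0057250; payment = 7,500 × 0.0057250 / (1 − (1+0.0057250)^−72) = $127.40.
Option B: monthly rate = 10.95%/12 = 0.0091250; payment = 7,500 × 0.0091250 / (1 − (1+0.0091250)^−72) = $142.56.
Over 24 months: Option A costs 24 × $127.40 + $150.00 = $3,207.60; Option B costs 24 × $142.56 = $3,421.44.
Option A is cheaper by $3,421.44 − $3,207.60 = $213.84.

Option A by $214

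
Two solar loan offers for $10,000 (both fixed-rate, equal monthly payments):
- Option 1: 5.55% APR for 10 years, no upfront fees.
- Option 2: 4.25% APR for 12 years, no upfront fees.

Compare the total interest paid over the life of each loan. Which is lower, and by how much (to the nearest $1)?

Option 2 by $270

Option 1: monthly rate = 5.55%/12 = 0.0046250; payment = 10,000 × 0.0046250 / (1 − (1+0.0046250)^−120) = $108.77.
Total interest on Option 1 = 120 × $108.77 − $10,000 = $3,052.40.
Option 2: at 4.25% the monthly rate is 0.0035417, so the payment is 10,000 × 0.0035417 / (1 − 1.0035417^−144) = $88.77.
Total interest on Option 2 = 144 × $88.77 − $10,000 = $2,782.88.
Option 2 is lower by $269.52.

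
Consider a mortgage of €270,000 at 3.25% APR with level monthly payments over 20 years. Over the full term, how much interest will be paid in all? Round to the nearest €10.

Monthly rate = 3.25%/12 = 0.0027083; payment = 270,000 × 0.0027083 / (1 − (1+0.0027083)^−240) = €1,531.43.
Total paid = 240 × €1,531.43 = €367,543.20; interest = €367,543.20 − €270,000 = €97,543.20.

€97,540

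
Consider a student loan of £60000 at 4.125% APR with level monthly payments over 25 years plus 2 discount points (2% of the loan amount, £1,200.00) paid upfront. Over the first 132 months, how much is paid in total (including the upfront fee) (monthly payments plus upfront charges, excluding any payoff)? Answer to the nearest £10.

£43,550

At 4.125% the monthly rate is 0.0034375, so the payment is 60,000 × 0.0034375 / (1 − 1.0034375^−300) = £320.86.
Total outlay = 132 × £320.86 + £1,200.00 = £43,553.52.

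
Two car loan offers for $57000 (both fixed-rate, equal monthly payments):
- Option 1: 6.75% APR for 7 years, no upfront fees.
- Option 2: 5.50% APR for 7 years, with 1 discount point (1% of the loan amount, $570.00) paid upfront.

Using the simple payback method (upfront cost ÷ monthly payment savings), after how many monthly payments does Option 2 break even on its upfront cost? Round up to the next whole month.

17 months

Option 1: at 6.75% the monthly rate is 0.0056250, so the payment is 57,000 × 0.0056250 / (1 − 1.0056250^−84) = $853.33.
Option 2: at 5.50% the monthly rate is 0.0045833, so the payment is 57,000 × 0.0045833 / (1 − 1.0045833^−84) = $819.09.
Monthly savings = $853.33 − $819.09 = $34.24.
Break-even = $570.00 / $34.24 = 16.65 → 17 months.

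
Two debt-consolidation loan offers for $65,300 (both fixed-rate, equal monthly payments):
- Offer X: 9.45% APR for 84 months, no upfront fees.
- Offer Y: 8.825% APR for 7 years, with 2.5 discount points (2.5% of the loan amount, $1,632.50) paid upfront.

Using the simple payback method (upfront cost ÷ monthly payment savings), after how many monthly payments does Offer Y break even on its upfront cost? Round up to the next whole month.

Offer X: at 9.45% the monthly rate is 0.0078750, so the payment is 65,300 × 0.0078750 / (1 − 1.0078750^−84) = $1,065.59.
Offer Y: at 8.825% the monthly rate is 0.0073542, so the payment is 65,300 × 0.0073542 / (1 − 1.0073542^−84) = $1,044.83.
Monthly savings = $1,065.59 − $1,044.83 = $20.76.
Break-even = $1,632.50 / $20.76 = 78.64 → 79 months.

79 months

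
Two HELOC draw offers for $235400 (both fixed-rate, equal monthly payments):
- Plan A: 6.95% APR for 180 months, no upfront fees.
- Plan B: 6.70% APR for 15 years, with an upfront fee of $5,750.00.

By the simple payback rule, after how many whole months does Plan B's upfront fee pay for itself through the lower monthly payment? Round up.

Plan A: at 6.95% the monthly rate is 0.0057917, so the payment is 235,400 × 0.0057917 / (1 − 1.0057917^−180) = $2,109.27.
Plan B: at 6.70% the monthly rate is 0.0055833, so the payment is 235,400 × 0.0055833 / (1 − 1.0055833^−180) = $2,076.56.
Monthly savings = $2,109.27 − $2,076.56 = $32.71.
Break-even = $5,750.00 / $32.71 = 175.79 → 176 months.

176 months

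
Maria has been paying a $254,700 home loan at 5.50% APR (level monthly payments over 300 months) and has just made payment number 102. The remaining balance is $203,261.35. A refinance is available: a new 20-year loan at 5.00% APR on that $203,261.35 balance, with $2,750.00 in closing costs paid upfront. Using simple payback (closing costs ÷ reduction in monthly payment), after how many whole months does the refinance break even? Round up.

13 months

Current payment = 254,700 × 5.5%/12 / (1 − (1+0.0045833)^−300) = $1,564.08.
Refinanced payment = 203,261.35 × 0.0041667 / (1 − (1+0.0041667)^−240) = $1,341.43.
Monthly savings = $1,564.08 − $1,341.43 = $222.65.
Break-even = $2,750.00 / $222.65 = 12.35 → 13 months.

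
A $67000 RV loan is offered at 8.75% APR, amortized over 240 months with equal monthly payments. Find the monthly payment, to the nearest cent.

Monthly rate = 8.75%/12 = 0.0072917; payment = 67,000 × 0.0072917 / (1 − (1+0.0072917)^−240) = $592.09.

$592.09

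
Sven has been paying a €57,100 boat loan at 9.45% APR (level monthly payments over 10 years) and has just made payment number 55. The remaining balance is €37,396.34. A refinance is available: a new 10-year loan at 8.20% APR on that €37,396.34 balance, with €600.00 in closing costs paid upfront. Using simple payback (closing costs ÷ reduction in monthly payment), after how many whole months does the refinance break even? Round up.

3 months

Current payment = 57,100 × 9.45%/12 / (1 − (1+0.0078750)^−120) = €737.30.
Refinanced payment = 37,396.34 × 0.0068333 / (1 − (1+0.0068333)^−120) = €457.68.
Monthly savings = €737.30 − €457.68 = €279.62.
Break-even = €600.00 / €279.62 = 2.15 → 3 months.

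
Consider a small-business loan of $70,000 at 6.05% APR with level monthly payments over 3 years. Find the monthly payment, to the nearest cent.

$2,131.12

At 6.05% the monthly rate is 0.0050417, so the payment is 70,000 × 0.0050417 / (1 − 1.0050417^−36) = $2,131.12.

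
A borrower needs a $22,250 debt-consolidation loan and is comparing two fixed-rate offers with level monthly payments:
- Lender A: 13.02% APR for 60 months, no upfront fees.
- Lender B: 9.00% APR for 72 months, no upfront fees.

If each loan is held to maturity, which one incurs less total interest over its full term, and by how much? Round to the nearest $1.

Lender B by $1,512

Lender A: at 13.02% the monthly rate is 0.0108500, so the payment is 22,250 × 0.0108500 / (1 − 1.0108500^−60) = $506.48.
Total interest on Lender A = 60 × $506.48 − $22,250 = $8,138.80.
Lender B: at 9.00% the monthly rate is 0.0075000, so the payment is 22,250 × 0.0075000 / (1 − 1.0075000^−72) = $401.07.
Total interest on Lender B = 72 × $401.07 − $22,250 = $6,627.04.
Lender B is lower by $1,511.76.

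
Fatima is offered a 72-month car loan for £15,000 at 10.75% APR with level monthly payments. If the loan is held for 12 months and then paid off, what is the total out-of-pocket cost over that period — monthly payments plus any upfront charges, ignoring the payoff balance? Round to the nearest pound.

£3,403

Monthly rate = 10.75%/12 = 0.0089583; payment = 15,000 × 0.0089583 / (1 − (1+0.0089583)^−72) = £283.59.
Total outlay = 12 × £283.59 = £3,403.08.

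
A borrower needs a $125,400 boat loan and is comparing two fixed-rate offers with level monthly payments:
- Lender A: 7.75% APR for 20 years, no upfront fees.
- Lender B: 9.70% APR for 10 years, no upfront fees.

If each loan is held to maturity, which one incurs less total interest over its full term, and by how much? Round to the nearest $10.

Lender B by $50,700

Lender A: monthly rate = 7.75%/12 = 0.0064583; payment = 125,400 × 0.0064583 / (1 − (1+0.0064583)^−240) = $1,029.47.
Total interest on Lender A = 240 × $1,029.47 − $125,400 = $121,672.80.
Lender B: at 9.70% the monthly rate is 0.0080833, so the payment is 125,400 × 0.0080833 / (1 − 1.0080833^−120) = $1,636.41.
Total interest on Lender B = 120 × $1,636.41 − $125,400 = $70,969.20.
Lender B is lower by $50,703.60.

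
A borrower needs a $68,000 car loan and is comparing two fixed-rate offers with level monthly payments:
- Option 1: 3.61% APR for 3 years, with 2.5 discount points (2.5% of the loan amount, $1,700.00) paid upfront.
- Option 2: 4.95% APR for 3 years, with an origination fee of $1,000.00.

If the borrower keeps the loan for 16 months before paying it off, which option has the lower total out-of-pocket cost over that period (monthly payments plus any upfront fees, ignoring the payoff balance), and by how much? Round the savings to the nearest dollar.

Option 2 by $50

Option 1: at 3.61% the monthly rate is 0.0030083, so the payment is 68,000 × 0.0030083 / (1 − 1.0030083^−36) = $1,995.86.
Option 2: at 4.95% the monthly rate is 0.0041250, so the payment is 68,000 × 0.0041250 / (1 − 1.0041250^−36) = $2,036.49.
Over 16 months: Option 1 costs 16 × $1,995.86 + $1,700.00 = $33,633.76; Option 2 costs 16 × $2,036.49 + $1,000.00 = $33,583.84.
Option 2 is cheaper by $33,633.76 − $33,583.84 = $49.92.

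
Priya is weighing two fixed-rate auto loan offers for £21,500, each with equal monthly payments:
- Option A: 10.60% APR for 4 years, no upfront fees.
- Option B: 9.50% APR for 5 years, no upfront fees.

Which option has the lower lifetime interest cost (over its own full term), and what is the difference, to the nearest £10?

Option A by £620

Option A: monthly rate = 10.6%/12 = 0.0088333; payment = 21,500 × 0.0088333 / (1 − (1+0.0088333)^−48) = £551.51.
Total interest on Option A = 48 × £551.51 − £21,500 = £4,972.48.
Option B: at 9.50% the monthly rate is 0.0079167, so the payment is 21,500 × 0.0079167 / (1 − 1.0079167^−60) = £451.54.
Total interest on Option B = 60 × £451.54 − £21,500 = £5,592.40.
Option A is lower by £619.92.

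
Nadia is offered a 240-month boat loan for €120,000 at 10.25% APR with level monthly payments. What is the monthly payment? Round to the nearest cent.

Monthly rate = 10.25%/12 = 0.0085417; payment = 120,000 × 0.0085417 / (1 − (1+0.0085417)^−240) = €1,177.97.

€1,177.97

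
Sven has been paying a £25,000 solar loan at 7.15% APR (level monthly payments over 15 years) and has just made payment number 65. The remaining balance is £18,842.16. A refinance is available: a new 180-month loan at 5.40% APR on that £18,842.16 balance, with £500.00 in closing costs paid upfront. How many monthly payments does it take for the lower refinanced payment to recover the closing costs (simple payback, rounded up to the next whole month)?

Current payment = 25,000 × 7.15%/12 / (1 − (1+0.0059583)^−180) = £226.81.
Refinanced payment = 18,842.16 × 0.0045000 / (1 − (1+0.0045000)^−180) = £152.96.
Monthly savings = £226.81 − £152.96 = £73.85.
Break-even = £500.00 / £73.85 = 6.77 → 7 months.

7 months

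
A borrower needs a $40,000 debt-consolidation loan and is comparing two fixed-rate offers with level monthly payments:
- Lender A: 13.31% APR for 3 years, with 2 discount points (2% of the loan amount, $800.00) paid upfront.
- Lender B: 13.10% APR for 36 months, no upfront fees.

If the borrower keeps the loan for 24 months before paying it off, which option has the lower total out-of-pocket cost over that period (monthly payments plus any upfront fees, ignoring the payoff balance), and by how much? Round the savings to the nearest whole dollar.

Lender B by $897

Lender A: at 13.31% the monthly rate is 0.0110917, so the payment is 40,000 × 0.0110917 / (1 − 1.0110917^−36) = $1,353.74.
Lender B: monthly rate = 13.1%/12 = 0.0109167; payment = 40,000 × 0.0109167 / (1 − (1+0.0109167)^−36) = $1,349.69.
Over 24 months: Lender A costs 24 × $1,353.74 + $800.00 = $33,289.76; Lender B costs 24 × $1,349.69 = $32,392.56.
Lender B is cheaper by $33,289.76 − $32,392.56 = $897.20.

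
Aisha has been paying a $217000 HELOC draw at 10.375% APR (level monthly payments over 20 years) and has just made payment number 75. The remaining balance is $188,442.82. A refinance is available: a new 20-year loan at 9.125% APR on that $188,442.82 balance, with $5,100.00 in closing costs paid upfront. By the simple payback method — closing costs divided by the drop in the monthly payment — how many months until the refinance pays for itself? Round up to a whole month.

12 months

Current payment = 217,000 × 10.375%/12 / (1 − (1+0.0086458)^−240) = $2,148.29.
Refinanced payment = 188,442.82 × 0.0076042 / (1 − (1+0.0076042)^−240) = $1,710.65.
Monthly savings = $2,148.29 − $1,710.65 = $437.64.
Break-even = $5,100.00 / $437.64 = 11.65 → 12 months.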